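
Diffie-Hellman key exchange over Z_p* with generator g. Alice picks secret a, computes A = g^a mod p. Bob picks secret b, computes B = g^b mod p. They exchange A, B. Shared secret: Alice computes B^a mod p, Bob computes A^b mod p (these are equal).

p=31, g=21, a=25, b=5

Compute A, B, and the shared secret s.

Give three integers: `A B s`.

A = 21^25 mod 31  (bits of 25 = 11001)
  bit 0 = 1: r = r^2 * 21 mod 31 = 1^2 * 21 = 1*21 = 21
  bit 1 = 1: r = r^2 * 21 mod 31 = 21^2 * 21 = 7*21 = 23
  bit 2 = 0: r = r^2 mod 31 = 23^2 = 2
  bit 3 = 0: r = r^2 mod 31 = 2^2 = 4
  bit 4 = 1: r = r^2 * 21 mod 31 = 4^2 * 21 = 16*21 = 26
  -> A = 26
B = 21^5 mod 31  (bits of 5 = 101)
  bit 0 = 1: r = r^2 * 21 mod 31 = 1^2 * 21 = 1*21 = 21
  bit 1 = 0: r = r^2 mod 31 = 21^2 = 7
  bit 2 = 1: r = r^2 * 21 mod 31 = 7^2 * 21 = 18*21 = 6
  -> B = 6
s = B^a = 6^25 mod 31  (bits of 25 = 11001)
  bit 0 = 1: r = r^2 * 6 mod 31 = 1^2 * 6 = 1*6 = 6
  bit 1 = 1: r = r^2 * 6 mod 31 = 6^2 * 6 = 5*6 = 30
  bit 2 = 0: r = r^2 mod 31 = 30^2 = 1
  bit 3 = 0: r = r^2 mod 31 = 1^2 = 1
  bit 4 = 1: r = r^2 * 6 mod 31 = 1^2 * 6 = 1*6 = 6
  -> s = B^a = 6

Answer: 26 6 6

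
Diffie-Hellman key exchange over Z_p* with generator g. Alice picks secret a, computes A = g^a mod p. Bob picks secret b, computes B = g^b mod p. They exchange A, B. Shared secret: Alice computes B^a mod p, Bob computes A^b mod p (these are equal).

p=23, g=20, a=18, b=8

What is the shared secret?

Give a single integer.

Answer: 3

Derivation:
A = 20^18 mod 23  (bits of 18 = 10010)
  bit 0 = 1: r = r^2 * 20 mod 23 = 1^2 * 20 = 1*20 = 20
  bit 1 = 0: r = r^2 mod 23 = 20^2 = 9
  bit 2 = 0: r = r^2 mod 23 = 9^2 = 12
  bit 3 = 1: r = r^2 * 20 mod 23 = 12^2 * 20 = 6*20 = 5
  bit 4 = 0: r = r^2 mod 23 = 5^2 = 2
  -> A = 2
B = 20^8 mod 23  (bits of 8 = 1000)
  bit 0 = 1: r = r^2 * 20 mod 23 = 1^2 * 20 = 1*20 = 20
  bit 1 = 0: r = r^2 mod 23 = 20^2 = 9
  bit 2 = 0: r = r^2 mod 23 = 9^2 = 12
  bit 3 = 0: r = r^2 mod 23 = 12^2 = 6
  -> B = 6
s = B^a = 6^18 mod 23  (bits of 18 = 10010)
  bit 0 = 1: r = r^2 * 6 mod 23 = 1^2 * 6 = 1*6 = 6
  bit 1 = 0: r = r^2 mod 23 = 6^2 = 13
  bit 2 = 0: r = r^2 mod 23 = 13^2 = 8
  bit 3 = 1: r = r^2 * 6 mod 23 = 8^2 * 6 = 18*6 = 16
  bit 4 = 0: r = r^2 mod 23 = 16^2 = 3
  -> s = B^a = 3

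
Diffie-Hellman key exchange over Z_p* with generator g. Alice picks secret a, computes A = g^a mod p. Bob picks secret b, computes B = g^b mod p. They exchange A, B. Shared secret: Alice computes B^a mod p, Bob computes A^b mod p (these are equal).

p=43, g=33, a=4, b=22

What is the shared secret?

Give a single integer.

A = 33^4 mod 43  (bits of 4 = 100)
  bit 0 = 1: r = r^2 * 33 mod 43 = 1^2 * 33 = 1*33 = 33
  bit 1 = 0: r = r^2 mod 43 = 33^2 = 14
  bit 2 = 0: r = r^2 mod 43 = 14^2 = 24
  -> A = 24
B = 33^22 mod 43  (bits of 22 = 10110)
  bit 0 = 1: r = r^2 * 33 mod 43 = 1^2 * 33 = 1*33 = 33
  bit 1 = 0: r = r^2 mod 43 = 33^2 = 14
  bit 2 = 1: r = r^2 * 33 mod 43 = 14^2 * 33 = 24*33 = 18
  bit 3 = 1: r = r^2 * 33 mod 43 = 18^2 * 33 = 23*33 = 28
  bit 4 = 0: r = r^2 mod 43 = 28^2 = 10
  -> B = 10
s = B^a = 10^4 mod 43  (bits of 4 = 100)
  bit 0 = 1: r = r^2 * 10 mod 43 = 1^2 * 10 = 1*10 = 10
  bit 1 = 0: r = r^2 mod 43 = 10^2 = 14
  bit 2 = 0: r = r^2 mod 43 = 14^2 = 24
  -> s = B^a = 24

Answer: 24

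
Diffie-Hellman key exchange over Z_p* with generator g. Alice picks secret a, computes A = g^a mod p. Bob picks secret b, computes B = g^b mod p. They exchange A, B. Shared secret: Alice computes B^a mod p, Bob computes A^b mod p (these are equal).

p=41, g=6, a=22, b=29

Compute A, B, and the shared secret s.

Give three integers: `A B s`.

Answer: 5 22 8

Derivation:
A = 6^22 mod 41  (bits of 22 = 10110)
  bit 0 = 1: r = r^2 * 6 mod 41 = 1^2 * 6 = 1*6 = 6
  bit 1 = 0: r = r^2 mod 41 = 6^2 = 36
  bit 2 = 1: r = r^2 * 6 mod 41 = 36^2 * 6 = 25*6 = 27
  bit 3 = 1: r = r^2 * 6 mod 41 = 27^2 * 6 = 32*6 = 28
  bit 4 = 0: r = r^2 mod 41 = 28^2 = 5
  -> A = 5
B = 6^29 mod 41  (bits of 29 = 11101)
  bit 0 = 1: r = r^2 * 6 mod 41 = 1^2 * 6 = 1*6 = 6
  bit 1 = 1: r = r^2 * 6 mod 41 = 6^2 * 6 = 36*6 = 11
  bit 2 = 1: r = r^2 * 6 mod 41 = 11^2 * 6 = 39*6 = 29
  bit 3 = 0: r = r^2 mod 41 = 29^2 = 21
  bit 4 = 1: r = r^2 * 6 mod 41 = 21^2 * 6 = 31*6 = 22
  -> B = 22
s = B^a = 22^22 mod 41  (bits of 22 = 10110)
  bit 0 = 1: r = r^2 * 22 mod 41 = 1^2 * 22 = 1*22 = 22
  bit 1 = 0: r = r^2 mod 41 = 22^2 = 33
  bit 2 = 1: r = r^2 * 22 mod 41 = 33^2 * 22 = 23*22 = 14
  bit 3 = 1: r = r^2 * 22 mod 41 = 14^2 * 22 = 32*22 = 7
  bit 4 = 0: r = r^2 mod 41 = 7^2 = 8
  -> s = B^a = 8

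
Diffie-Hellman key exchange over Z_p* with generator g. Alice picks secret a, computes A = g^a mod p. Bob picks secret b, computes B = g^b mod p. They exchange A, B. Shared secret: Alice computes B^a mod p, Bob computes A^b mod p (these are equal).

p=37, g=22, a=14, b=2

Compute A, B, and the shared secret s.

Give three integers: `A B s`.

Answer: 4 3 16

Derivation:
A = 22^14 mod 37  (bits of 14 = 1110)
  bit 0 = 1: r = r^2 * 22 mod 37 = 1^2 * 22 = 1*22 = 22
  bit 1 = 1: r = r^2 * 22 mod 37 = 22^2 * 22 = 3*22 = 29
  bit 2 = 1: r = r^2 * 22 mod 37 = 29^2 * 22 = 27*22 = 2
  bit 3 = 0: r = r^2 mod 37 = 2^2 = 4
  -> A = 4
B = 22^2 mod 37  (bits of 2 = 10)
  bit 0 = 1: r = r^2 * 22 mod 37 = 1^2 * 22 = 1*22 = 22
  bit 1 = 0: r = r^2 mod 37 = 22^2 = 3
  -> B = 3
s = B^a = 3^14 mod 37  (bits of 14 = 1110)
  bit 0 = 1: r = r^2 * 3 mod 37 = 1^2 * 3 = 1*3 = 3
  bit 1 = 1: r = r^2 * 3 mod 37 = 3^2 * 3 = 9*3 = 27
  bit 2 = 1: r = r^2 * 3 mod 37 = 27^2 * 3 = 26*3 = 4
  bit 3 = 0: r = r^2 mod 37 = 4^2 = 16
  -> s = B^a = 16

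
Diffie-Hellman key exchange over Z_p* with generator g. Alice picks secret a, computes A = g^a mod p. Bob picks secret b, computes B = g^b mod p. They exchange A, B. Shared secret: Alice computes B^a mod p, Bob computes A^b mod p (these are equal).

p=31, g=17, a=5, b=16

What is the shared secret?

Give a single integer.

Answer: 5

Derivation:
A = 17^5 mod 31  (bits of 5 = 101)
  bit 0 = 1: r = r^2 * 17 mod 31 = 1^2 * 17 = 1*17 = 17
  bit 1 = 0: r = r^2 mod 31 = 17^2 = 10
  bit 2 = 1: r = r^2 * 17 mod 31 = 10^2 * 17 = 7*17 = 26
  -> A = 26
B = 17^16 mod 31  (bits of 16 = 10000)
  bit 0 = 1: r = r^2 * 17 mod 31 = 1^2 * 17 = 1*17 = 17
  bit 1 = 0: r = r^2 mod 31 = 17^2 = 10
  bit 2 = 0: r = r^2 mod 31 = 10^2 = 7
  bit 3 = 0: r = r^2 mod 31 = 7^2 = 18
  bit 4 = 0: r = r^2 mod 31 = 18^2 = 14
  -> B = 14
s = B^a = 14^5 mod 31  (bits of 5 = 101)
  bit 0 = 1: r = r^2 * 14 mod 31 = 1^2 * 14 = 1*14 = 14
  bit 1 = 0: r = r^2 mod 31 = 14^2 = 10
  bit 2 = 1: r = r^2 * 14 mod 31 = 10^2 * 14 = 7*14 = 5
  -> s = B^a = 5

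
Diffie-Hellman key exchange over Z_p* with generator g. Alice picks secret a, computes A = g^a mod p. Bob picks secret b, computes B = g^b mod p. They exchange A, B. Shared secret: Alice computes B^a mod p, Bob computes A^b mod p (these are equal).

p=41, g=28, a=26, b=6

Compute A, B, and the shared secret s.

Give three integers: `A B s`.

A = 28^26 mod 41  (bits of 26 = 11010)
  bit 0 = 1: r = r^2 * 28 mod 41 = 1^2 * 28 = 1*28 = 28
  bit 1 = 1: r = r^2 * 28 mod 41 = 28^2 * 28 = 5*28 = 17
  bit 2 = 0: r = r^2 mod 41 = 17^2 = 2
  bit 3 = 1: r = r^2 * 28 mod 41 = 2^2 * 28 = 4*28 = 30
  bit 4 = 0: r = r^2 mod 41 = 30^2 = 39
  -> A = 39
B = 28^6 mod 41  (bits of 6 = 110)
  bit 0 = 1: r = r^2 * 28 mod 41 = 1^2 * 28 = 1*28 = 28
  bit 1 = 1: r = r^2 * 28 mod 41 = 28^2 * 28 = 5*28 = 17
  bit 2 = 0: r = r^2 mod 41 = 17^2 = 2
  -> B = 2
s = B^a = 2^26 mod 41  (bits of 26 = 11010)
  bit 0 = 1: r = r^2 * 2 mod 41 = 1^2 * 2 = 1*2 = 2
  bit 1 = 1: r = r^2 * 2 mod 41 = 2^2 * 2 = 4*2 = 8
  bit 2 = 0: r = r^2 mod 41 = 8^2 = 23
  bit 3 = 1: r = r^2 * 2 mod 41 = 23^2 * 2 = 37*2 = 33
  bit 4 = 0: r = r^2 mod 41 = 33^2 = 23
  -> s = B^a = 23

Answer: 39 2 23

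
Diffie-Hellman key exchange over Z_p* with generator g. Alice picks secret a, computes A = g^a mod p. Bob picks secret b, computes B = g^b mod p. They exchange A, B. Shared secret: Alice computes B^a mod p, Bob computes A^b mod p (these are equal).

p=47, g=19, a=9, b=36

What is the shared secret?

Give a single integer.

A = 19^9 mod 47  (bits of 9 = 1001)
  bit 0 = 1: r = r^2 * 19 mod 47 = 1^2 * 19 = 1*19 = 19
  bit 1 = 0: r = r^2 mod 47 = 19^2 = 32
  bit 2 = 0: r = r^2 mod 47 = 32^2 = 37
  bit 3 = 1: r = r^2 * 19 mod 47 = 37^2 * 19 = 6*19 = 20
  -> A = 20
B = 19^36 mod 47  (bits of 36 = 100100)
  bit 0 = 1: r = r^2 * 19 mod 47 = 1^2 * 19 = 1*19 = 19
  bit 1 = 0: r = r^2 mod 47 = 19^2 = 32
  bit 2 = 0: r = r^2 mod 47 = 32^2 = 37
  bit 3 = 1: r = r^2 * 19 mod 47 = 37^2 * 19 = 6*19 = 20
  bit 4 = 0: r = r^2 mod 47 = 20^2 = 24
  bit 5 = 0: r = r^2 mod 47 = 24^2 = 12
  -> B = 12
s = B^a = 12^9 mod 47  (bits of 9 = 1001)
  bit 0 = 1: r = r^2 * 12 mod 47 = 1^2 * 12 = 1*12 = 12
  bit 1 = 0: r = r^2 mod 47 = 12^2 = 3
  bit 2 = 0: r = r^2 mod 47 = 3^2 = 9
  bit 3 = 1: r = r^2 * 12 mod 47 = 9^2 * 12 = 34*12 = 32
  -> s = B^a = 32

Answer: 32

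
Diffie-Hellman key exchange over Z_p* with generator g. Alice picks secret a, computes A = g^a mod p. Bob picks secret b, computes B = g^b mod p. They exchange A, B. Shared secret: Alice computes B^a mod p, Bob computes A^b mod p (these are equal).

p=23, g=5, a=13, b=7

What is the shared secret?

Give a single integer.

A = 5^13 mod 23  (bits of 13 = 1101)
  bit 0 = 1: r = r^2 * 5 mod 23 = 1^2 * 5 = 1*5 = 5
  bit 1 = 1: r = r^2 * 5 mod 23 = 5^2 * 5 = 2*5 = 10
  bit 2 = 0: r = r^2 mod 23 = 10^2 = 8
  bit 3 = 1: r = r^2 * 5 mod 23 = 8^2 * 5 = 18*5 = 21
  -> A = 21
B = 5^7 mod 23  (bits of 7 = 111)
  bit 0 = 1: r = r^2 * 5 mod 23 = 1^2 * 5 = 1*5 = 5
  bit 1 = 1: r = r^2 * 5 mod 23 = 5^2 * 5 = 2*5 = 10
  bit 2 = 1: r = r^2 * 5 mod 23 = 10^2 * 5 = 8*5 = 17
  -> B = 17
s = B^a = 17^13 mod 23  (bits of 13 = 1101)
  bit 0 = 1: r = r^2 * 17 mod 23 = 1^2 * 17 = 1*17 = 17
  bit 1 = 1: r = r^2 * 17 mod 23 = 17^2 * 17 = 13*17 = 14
  bit 2 = 0: r = r^2 mod 23 = 14^2 = 12
  bit 3 = 1: r = r^2 * 17 mod 23 = 12^2 * 17 = 6*17 = 10
  -> s = B^a = 10

Answer: 10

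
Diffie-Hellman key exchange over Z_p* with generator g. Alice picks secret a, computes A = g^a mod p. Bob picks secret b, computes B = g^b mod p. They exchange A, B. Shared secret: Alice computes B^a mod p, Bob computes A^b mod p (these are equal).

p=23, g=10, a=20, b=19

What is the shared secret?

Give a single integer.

Answer: 6

Derivation:
A = 10^20 mod 23  (bits of 20 = 10100)
  bit 0 = 1: r = r^2 * 10 mod 23 = 1^2 * 10 = 1*10 = 10
  bit 1 = 0: r = r^2 mod 23 = 10^2 = 8
  bit 2 = 1: r = r^2 * 10 mod 23 = 8^2 * 10 = 18*10 = 19
  bit 3 = 0: r = r^2 mod 23 = 19^2 = 16
  bit 4 = 0: r = r^2 mod 23 = 16^2 = 3
  -> A = 3
B = 10^19 mod 23  (bits of 19 = 10011)
  bit 0 = 1: r = r^2 * 10 mod 23 = 1^2 * 10 = 1*10 = 10
  bit 1 = 0: r = r^2 mod 23 = 10^2 = 8
  bit 2 = 0: r = r^2 mod 23 = 8^2 = 18
  bit 3 = 1: r = r^2 * 10 mod 23 = 18^2 * 10 = 2*10 = 20
  bit 4 = 1: r = r^2 * 10 mod 23 = 20^2 * 10 = 9*10 = 21
  -> B = 21
s = B^a = 21^20 mod 23  (bits of 20 = 10100)
  bit 0 = 1: r = r^2 * 21 mod 23 = 1^2 * 21 = 1*21 = 21
  bit 1 = 0: r = r^2 mod 23 = 21^2 = 4
  bit 2 = 1: r = r^2 * 21 mod 23 = 4^2 * 21 = 16*21 = 14
  bit 3 = 0: r = r^2 mod 23 = 14^2 = 12
  bit 4 = 0: r = r^2 mod 23 = 12^2 = 6
  -> s = B^a = 6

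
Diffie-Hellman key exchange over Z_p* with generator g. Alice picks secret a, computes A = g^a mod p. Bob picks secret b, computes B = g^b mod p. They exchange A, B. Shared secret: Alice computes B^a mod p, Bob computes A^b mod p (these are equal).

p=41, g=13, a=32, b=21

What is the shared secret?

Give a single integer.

Answer: 37

Derivation:
A = 13^32 mod 41  (bits of 32 = 100000)
  bit 0 = 1: r = r^2 * 13 mod 41 = 1^2 * 13 = 1*13 = 13
  bit 1 = 0: r = r^2 mod 41 = 13^2 = 5
  bit 2 = 0: r = r^2 mod 41 = 5^2 = 25
  bit 3 = 0: r = r^2 mod 41 = 25^2 = 10
  bit 4 = 0: r = r^2 mod 41 = 10^2 = 18
  bit 5 = 0: r = r^2 mod 41 = 18^2 = 37
  -> A = 37
B = 13^21 mod 41  (bits of 21 = 10101)
  bit 0 = 1: r = r^2 * 13 mod 41 = 1^2 * 13 = 1*13 = 13
  bit 1 = 0: r = r^2 mod 41 = 13^2 = 5
  bit 2 = 1: r = r^2 * 13 mod 41 = 5^2 * 13 = 25*13 = 38
  bit 3 = 0: r = r^2 mod 41 = 38^2 = 9
  bit 4 = 1: r = r^2 * 13 mod 41 = 9^2 * 13 = 40*13 = 28
  -> B = 28
s = B^a = 28^32 mod 41  (bits of 32 = 100000)
  bit 0 = 1: r = r^2 * 28 mod 41 = 1^2 * 28 = 1*28 = 28
  bit 1 = 0: r = r^2 mod 41 = 28^2 = 5
  bit 2 = 0: r = r^2 mod 41 = 5^2 = 25
  bit 3 = 0: r = r^2 mod 41 = 25^2 = 10
  bit 4 = 0: r = r^2 mod 41 = 10^2 = 18
  bit 5 = 0: r = r^2 mod 41 = 18^2 = 37
  -> s = B^a = 37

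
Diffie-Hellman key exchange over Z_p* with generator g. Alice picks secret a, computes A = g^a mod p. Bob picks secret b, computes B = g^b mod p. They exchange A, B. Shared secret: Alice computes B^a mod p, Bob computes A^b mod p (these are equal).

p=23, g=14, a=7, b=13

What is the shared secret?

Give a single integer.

A = 14^7 mod 23  (bits of 7 = 111)
  bit 0 = 1: r = r^2 * 14 mod 23 = 1^2 * 14 = 1*14 = 14
  bit 1 = 1: r = r^2 * 14 mod 23 = 14^2 * 14 = 12*14 = 7
  bit 2 = 1: r = r^2 * 14 mod 23 = 7^2 * 14 = 3*14 = 19
  -> A = 19
B = 14^13 mod 23  (bits of 13 = 1101)
  bit 0 = 1: r = r^2 * 14 mod 23 = 1^2 * 14 = 1*14 = 14
  bit 1 = 1: r = r^2 * 14 mod 23 = 14^2 * 14 = 12*14 = 7
  bit 2 = 0: r = r^2 mod 23 = 7^2 = 3
  bit 3 = 1: r = r^2 * 14 mod 23 = 3^2 * 14 = 9*14 = 11
  -> B = 11
s = B^a = 11^7 mod 23  (bits of 7 = 111)
  bit 0 = 1: r = r^2 * 11 mod 23 = 1^2 * 11 = 1*11 = 11
  bit 1 = 1: r = r^2 * 11 mod 23 = 11^2 * 11 = 6*11 = 20
  bit 2 = 1: r = r^2 * 11 mod 23 = 20^2 * 11 = 9*11 = 7
  -> s = B^a = 7

Answer: 7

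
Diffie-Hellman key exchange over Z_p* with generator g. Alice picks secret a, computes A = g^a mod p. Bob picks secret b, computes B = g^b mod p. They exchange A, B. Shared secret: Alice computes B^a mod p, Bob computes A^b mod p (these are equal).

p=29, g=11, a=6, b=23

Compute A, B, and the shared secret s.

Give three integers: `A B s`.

A = 11^6 mod 29  (bits of 6 = 110)
  bit 0 = 1: r = r^2 * 11 mod 29 = 1^2 * 11 = 1*11 = 11
  bit 1 = 1: r = r^2 * 11 mod 29 = 11^2 * 11 = 5*11 = 26
  bit 2 = 0: r = r^2 mod 29 = 26^2 = 9
  -> A = 9
B = 11^23 mod 29  (bits of 23 = 10111)
  bit 0 = 1: r = r^2 * 11 mod 29 = 1^2 * 11 = 1*11 = 11
  bit 1 = 0: r = r^2 mod 29 = 11^2 = 5
  bit 2 = 1: r = r^2 * 11 mod 29 = 5^2 * 11 = 25*11 = 14
  bit 3 = 1: r = r^2 * 11 mod 29 = 14^2 * 11 = 22*11 = 10
  bit 4 = 1: r = r^2 * 11 mod 29 = 10^2 * 11 = 13*11 = 27
  -> B = 27
s = B^a = 27^6 mod 29  (bits of 6 = 110)
  bit 0 = 1: r = r^2 * 27 mod 29 = 1^2 * 27 = 1*27 = 27
  bit 1 = 1: r = r^2 * 27 mod 29 = 27^2 * 27 = 4*27 = 21
  bit 2 = 0: r = r^2 mod 29 = 21^2 = 6
  -> s = B^a = 6

Answer: 9 27 6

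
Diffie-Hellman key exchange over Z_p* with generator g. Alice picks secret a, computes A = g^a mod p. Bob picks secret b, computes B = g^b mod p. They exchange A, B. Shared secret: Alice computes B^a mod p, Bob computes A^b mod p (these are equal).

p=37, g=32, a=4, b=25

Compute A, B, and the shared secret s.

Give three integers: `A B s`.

Answer: 33 18 7

Derivation:
A = 32^4 mod 37  (bits of 4 = 100)
  bit 0 = 1: r = r^2 * 32 mod 37 = 1^2 * 32 = 1*32 = 32
  bit 1 = 0: r = r^2 mod 37 = 32^2 = 25
  bit 2 = 0: r = r^2 mod 37 = 25^2 = 33
  -> A = 33
B = 32^25 mod 37  (bits of 25 = 11001)
  bit 0 = 1: r = r^2 * 32 mod 37 = 1^2 * 32 = 1*32 = 32
  bit 1 = 1: r = r^2 * 32 mod 37 = 32^2 * 32 = 25*32 = 23
  bit 2 = 0: r = r^2 mod 37 = 23^2 = 11
  bit 3 = 0: r = r^2 mod 37 = 11^2 = 10
  bit 4 = 1: r = r^2 * 32 mod 37 = 10^2 * 32 = 26*32 = 18
  -> B = 18
s = B^a = 18^4 mod 37  (bits of 4 = 100)
  bit 0 = 1: r = r^2 * 18 mod 37 = 1^2 * 18 = 1*18 = 18
  bit 1 = 0: r = r^2 mod 37 = 18^2 = 28
  bit 2 = 0: r = r^2 mod 37 = 28^2 = 7
  -> s = B^a = 7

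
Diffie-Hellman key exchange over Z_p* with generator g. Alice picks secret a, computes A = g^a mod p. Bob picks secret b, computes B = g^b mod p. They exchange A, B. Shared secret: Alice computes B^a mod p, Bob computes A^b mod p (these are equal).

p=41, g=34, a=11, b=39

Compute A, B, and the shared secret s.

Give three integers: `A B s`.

Answer: 19 35 13

Derivation:
A = 34^11 mod 41  (bits of 11 = 1011)
  bit 0 = 1: r = r^2 * 34 mod 41 = 1^2 * 34 = 1*34 = 34
  bit 1 = 0: r = r^2 mod 41 = 34^2 = 8
  bit 2 = 1: r = r^2 * 34 mod 41 = 8^2 * 34 = 23*34 = 3
  bit 3 = 1: r = r^2 * 34 mod 41 = 3^2 * 34 = 9*34 = 19
  -> A = 19
B = 34^39 mod 41  (bits of 39 = 100111)
  bit 0 = 1: r = r^2 * 34 mod 41 = 1^2 * 34 = 1*34 = 34
  bit 1 = 0: r = r^2 mod 41 = 34^2 = 8
  bit 2 = 0: r = r^2 mod 41 = 8^2 = 23
  bit 3 = 1: r = r^2 * 34 mod 41 = 23^2 * 34 = 37*34 = 28
  bit 4 = 1: r = r^2 * 34 mod 41 = 28^2 * 34 = 5*34 = 6
  bit 5 = 1: r = r^2 * 34 mod 41 = 6^2 * 34 = 36*34 = 35
  -> B = 35
s = B^a = 35^11 mod 41  (bits of 11 = 1011)
  bit 0 = 1: r = r^2 * 35 mod 41 = 1^2 * 35 = 1*35 = 35
  bit 1 = 0: r = r^2 mod 41 = 35^2 = 36
  bit 2 = 1: r = r^2 * 35 mod 41 = 36^2 * 35 = 25*35 = 14
  bit 3 = 1: r = r^2 * 35 mod 41 = 14^2 * 35 = 32*35 = 13
  -> s = B^a = 13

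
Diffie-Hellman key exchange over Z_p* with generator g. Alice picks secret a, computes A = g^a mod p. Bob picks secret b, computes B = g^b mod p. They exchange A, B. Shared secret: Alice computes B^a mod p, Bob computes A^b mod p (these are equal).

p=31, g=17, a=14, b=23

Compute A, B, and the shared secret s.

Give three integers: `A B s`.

A = 17^14 mod 31  (bits of 14 = 1110)
  bit 0 = 1: r = r^2 * 17 mod 31 = 1^2 * 17 = 1*17 = 17
  bit 1 = 1: r = r^2 * 17 mod 31 = 17^2 * 17 = 10*17 = 15
  bit 2 = 1: r = r^2 * 17 mod 31 = 15^2 * 17 = 8*17 = 12
  bit 3 = 0: r = r^2 mod 31 = 12^2 = 20
  -> A = 20
B = 17^23 mod 31  (bits of 23 = 10111)
  bit 0 = 1: r = r^2 * 17 mod 31 = 1^2 * 17 = 1*17 = 17
  bit 1 = 0: r = r^2 mod 31 = 17^2 = 10
  bit 2 = 1: r = r^2 * 17 mod 31 = 10^2 * 17 = 7*17 = 26
  bit 3 = 1: r = r^2 * 17 mod 31 = 26^2 * 17 = 25*17 = 22
  bit 4 = 1: r = r^2 * 17 mod 31 = 22^2 * 17 = 19*17 = 13
  -> B = 13
s = B^a = 13^14 mod 31  (bits of 14 = 1110)
  bit 0 = 1: r = r^2 * 13 mod 31 = 1^2 * 13 = 1*13 = 13
  bit 1 = 1: r = r^2 * 13 mod 31 = 13^2 * 13 = 14*13 = 27
  bit 2 = 1: r = r^2 * 13 mod 31 = 27^2 * 13 = 16*13 = 22
  bit 3 = 0: r = r^2 mod 31 = 22^2 = 19
  -> s = B^a = 19

Answer: 20 13 19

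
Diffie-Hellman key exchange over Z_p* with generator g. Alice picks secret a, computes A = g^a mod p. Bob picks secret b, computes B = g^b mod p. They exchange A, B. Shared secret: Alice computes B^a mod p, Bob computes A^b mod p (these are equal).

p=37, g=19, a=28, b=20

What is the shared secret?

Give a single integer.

A = 19^28 mod 37  (bits of 28 = 11100)
  bit 0 = 1: r = r^2 * 19 mod 37 = 1^2 * 19 = 1*19 = 19
  bit 1 = 1: r = r^2 * 19 mod 37 = 19^2 * 19 = 28*19 = 14
  bit 2 = 1: r = r^2 * 19 mod 37 = 14^2 * 19 = 11*19 = 24
  bit 3 = 0: r = r^2 mod 37 = 24^2 = 21
  bit 4 = 0: r = r^2 mod 37 = 21^2 = 34
  -> A = 34
B = 19^20 mod 37  (bits of 20 = 10100)
  bit 0 = 1: r = r^2 * 19 mod 37 = 1^2 * 19 = 1*19 = 19
  bit 1 = 0: r = r^2 mod 37 = 19^2 = 28
  bit 2 = 1: r = r^2 * 19 mod 37 = 28^2 * 19 = 7*19 = 22
  bit 3 = 0: r = r^2 mod 37 = 22^2 = 3
  bit 4 = 0: r = r^2 mod 37 = 3^2 = 9
  -> B = 9
s = B^a = 9^28 mod 37  (bits of 28 = 11100)
  bit 0 = 1: r = r^2 * 9 mod 37 = 1^2 * 9 = 1*9 = 9
  bit 1 = 1: r = r^2 * 9 mod 37 = 9^2 * 9 = 7*9 = 26
  bit 2 = 1: r = r^2 * 9 mod 37 = 26^2 * 9 = 10*9 = 16
  bit 3 = 0: r = r^2 mod 37 = 16^2 = 34
  bit 4 = 0: r = r^2 mod 37 = 34^2 = 9
  -> s = B^a = 9

Answer: 9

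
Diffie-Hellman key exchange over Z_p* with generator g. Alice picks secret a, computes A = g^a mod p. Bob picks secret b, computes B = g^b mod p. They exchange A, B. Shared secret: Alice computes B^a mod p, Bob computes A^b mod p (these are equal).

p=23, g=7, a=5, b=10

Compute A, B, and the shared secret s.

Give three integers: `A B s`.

A = 7^5 mod 23  (bits of 5 = 101)
  bit 0 = 1: r = r^2 * 7 mod 23 = 1^2 * 7 = 1*7 = 7
  bit 1 = 0: r = r^2 mod 23 = 7^2 = 3
  bit 2 = 1: r = r^2 * 7 mod 23 = 3^2 * 7 = 9*7 = 17
  -> A = 17
B = 7^10 mod 23  (bits of 10 = 1010)
  bit 0 = 1: r = r^2 * 7 mod 23 = 1^2 * 7 = 1*7 = 7
  bit 1 = 0: r = r^2 mod 23 = 7^2 = 3
  bit 2 = 1: r = r^2 * 7 mod 23 = 3^2 * 7 = 9*7 = 17
  bit 3 = 0: r = r^2 mod 23 = 17^2 = 13
  -> B = 13
s = B^a = 13^5 mod 23  (bits of 5 = 101)
  bit 0 = 1: r = r^2 * 13 mod 23 = 1^2 * 13 = 1*13 = 13
  bit 1 = 0: r = r^2 mod 23 = 13^2 = 8
  bit 2 = 1: r = r^2 * 13 mod 23 = 8^2 * 13 = 18*13 = 4
  -> s = B^a = 4

Answer: 17 13 4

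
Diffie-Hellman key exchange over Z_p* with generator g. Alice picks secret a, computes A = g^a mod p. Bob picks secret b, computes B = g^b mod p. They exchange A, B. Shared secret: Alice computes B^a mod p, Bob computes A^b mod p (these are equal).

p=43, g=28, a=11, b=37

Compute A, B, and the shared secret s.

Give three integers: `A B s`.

Answer: 12 26 19

Derivation:
A = 28^11 mod 43  (bits of 11 = 1011)
  bit 0 = 1: r = r^2 * 28 mod 43 = 1^2 * 28 = 1*28 = 28
  bit 1 = 0: r = r^2 mod 43 = 28^2 = 10
  bit 2 = 1: r = r^2 * 28 mod 43 = 10^2 * 28 = 14*28 = 5
  bit 3 = 1: r = r^2 * 28 mod 43 = 5^2 * 28 = 25*28 = 12
  -> A = 12
B = 28^37 mod 43  (bits of 37 = 100101)
  bit 0 = 1: r = r^2 * 28 mod 43 = 1^2 * 28 = 1*28 = 28
  bit 1 = 0: r = r^2 mod 43 = 28^2 = 10
  bit 2 = 0: r = r^2 mod 43 = 10^2 = 14
  bit 3 = 1: r = r^2 * 28 mod 43 = 14^2 * 28 = 24*28 = 27
  bit 4 = 0: r = r^2 mod 43 = 27^2 = 41
  bit 5 = 1: r = r^2 * 28 mod 43 = 41^2 * 28 = 4*28 = 26
  -> B = 26
s = B^a = 26^11 mod 43  (bits of 11 = 1011)
  bit 0 = 1: r = r^2 * 26 mod 43 = 1^2 * 26 = 1*26 = 26
  bit 1 = 0: r = r^2 mod 43 = 26^2 = 31
  bit 2 = 1: r = r^2 * 26 mod 43 = 31^2 * 26 = 15*26 = 3
  bit 3 = 1: r = r^2 * 26 mod 43 = 3^2 * 26 = 9*26 = 19
  -> s = B^a = 19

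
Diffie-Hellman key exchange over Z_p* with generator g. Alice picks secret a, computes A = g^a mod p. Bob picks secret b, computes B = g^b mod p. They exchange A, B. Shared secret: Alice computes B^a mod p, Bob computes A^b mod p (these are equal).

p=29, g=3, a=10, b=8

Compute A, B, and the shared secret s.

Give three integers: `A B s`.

A = 3^10 mod 29  (bits of 10 = 1010)
  bit 0 = 1: r = r^2 * 3 mod 29 = 1^2 * 3 = 1*3 = 3
  bit 1 = 0: r = r^2 mod 29 = 3^2 = 9
  bit 2 = 1: r = r^2 * 3 mod 29 = 9^2 * 3 = 23*3 = 11
  bit 3 = 0: r = r^2 mod 29 = 11^2 = 5
  -> A = 5
B = 3^8 mod 29  (bits of 8 = 1000)
  bit 0 = 1: r = r^2 * 3 mod 29 = 1^2 * 3 = 1*3 = 3
  bit 1 = 0: r = r^2 mod 29 = 3^2 = 9
  bit 2 = 0: r = r^2 mod 29 = 9^2 = 23
  bit 3 = 0: r = r^2 mod 29 = 23^2 = 7
  -> B = 7
s = B^a = 7^10 mod 29  (bits of 10 = 1010)
  bit 0 = 1: r = r^2 * 7 mod 29 = 1^2 * 7 = 1*7 = 7
  bit 1 = 0: r = r^2 mod 29 = 7^2 = 20
  bit 2 = 1: r = r^2 * 7 mod 29 = 20^2 * 7 = 23*7 = 16
  bit 3 = 0: r = r^2 mod 29 = 16^2 = 24
  -> s = B^a = 24

Answer: 5 7 24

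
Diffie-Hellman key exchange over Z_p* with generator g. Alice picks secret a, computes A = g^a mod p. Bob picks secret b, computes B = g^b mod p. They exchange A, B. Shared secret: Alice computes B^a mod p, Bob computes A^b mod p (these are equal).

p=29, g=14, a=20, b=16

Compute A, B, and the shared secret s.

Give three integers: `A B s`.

A = 14^20 mod 29  (bits of 20 = 10100)
  bit 0 = 1: r = r^2 * 14 mod 29 = 1^2 * 14 = 1*14 = 14
  bit 1 = 0: r = r^2 mod 29 = 14^2 = 22
  bit 2 = 1: r = r^2 * 14 mod 29 = 22^2 * 14 = 20*14 = 19
  bit 3 = 0: r = r^2 mod 29 = 19^2 = 13
  bit 4 = 0: r = r^2 mod 29 = 13^2 = 24
  -> A = 24
B = 14^16 mod 29  (bits of 16 = 10000)
  bit 0 = 1: r = r^2 * 14 mod 29 = 1^2 * 14 = 1*14 = 14
  bit 1 = 0: r = r^2 mod 29 = 14^2 = 22
  bit 2 = 0: r = r^2 mod 29 = 22^2 = 20
  bit 3 = 0: r = r^2 mod 29 = 20^2 = 23
  bit 4 = 0: r = r^2 mod 29 = 23^2 = 7
  -> B = 7
s = B^a = 7^20 mod 29  (bits of 20 = 10100)
  bit 0 = 1: r = r^2 * 7 mod 29 = 1^2 * 7 = 1*7 = 7
  bit 1 = 0: r = r^2 mod 29 = 7^2 = 20
  bit 2 = 1: r = r^2 * 7 mod 29 = 20^2 * 7 = 23*7 = 16
  bit 3 = 0: r = r^2 mod 29 = 16^2 = 24
  bit 4 = 0: r = r^2 mod 29 = 24^2 = 25
  -> s = B^a = 25

Answer: 24 7 25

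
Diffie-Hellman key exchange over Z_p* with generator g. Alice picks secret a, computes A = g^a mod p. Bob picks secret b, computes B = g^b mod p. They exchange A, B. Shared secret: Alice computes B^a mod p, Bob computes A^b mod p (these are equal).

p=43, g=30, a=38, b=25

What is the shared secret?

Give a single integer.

Answer: 31

Derivation:
A = 30^38 mod 43  (bits of 38 = 100110)
  bit 0 = 1: r = r^2 * 30 mod 43 = 1^2 * 30 = 1*30 = 30
  bit 1 = 0: r = r^2 mod 43 = 30^2 = 40
  bit 2 = 0: r = r^2 mod 43 = 40^2 = 9
  bit 3 = 1: r = r^2 * 30 mod 43 = 9^2 * 30 = 38*30 = 22
  bit 4 = 1: r = r^2 * 30 mod 43 = 22^2 * 30 = 11*30 = 29
  bit 5 = 0: r = r^2 mod 43 = 29^2 = 24
  -> A = 24
B = 30^25 mod 43  (bits of 25 = 11001)
  bit 0 = 1: r = r^2 * 30 mod 43 = 1^2 * 30 = 1*30 = 30
  bit 1 = 1: r = r^2 * 30 mod 43 = 30^2 * 30 = 40*30 = 39
  bit 2 = 0: r = r^2 mod 43 = 39^2 = 16
  bit 3 = 0: r = r^2 mod 43 = 16^2 = 41
  bit 4 = 1: r = r^2 * 30 mod 43 = 41^2 * 30 = 4*30 = 34
  -> B = 34
s = B^a = 34^38 mod 43  (bits of 38 = 100110)
  bit 0 = 1: r = r^2 * 34 mod 43 = 1^2 * 34 = 1*34 = 34
  bit 1 = 0: r = r^2 mod 43 = 34^2 = 38
  bit 2 = 0: r = r^2 mod 43 = 38^2 = 25
  bit 3 = 1: r = r^2 * 34 mod 43 = 25^2 * 34 = 23*34 = 8
  bit 4 = 1: r = r^2 * 34 mod 43 = 8^2 * 34 = 21*34 = 26
  bit 5 = 0: r = r^2 mod 43 = 26^2 = 31
  -> s = B^a = 31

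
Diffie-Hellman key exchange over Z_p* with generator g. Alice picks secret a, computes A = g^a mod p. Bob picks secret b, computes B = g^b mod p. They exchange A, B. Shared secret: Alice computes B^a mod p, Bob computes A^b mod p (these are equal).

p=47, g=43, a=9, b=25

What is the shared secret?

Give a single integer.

Answer: 33

Derivation:
A = 43^9 mod 47  (bits of 9 = 1001)
  bit 0 = 1: r = r^2 * 43 mod 47 = 1^2 * 43 = 1*43 = 43
  bit 1 = 0: r = r^2 mod 47 = 43^2 = 16
  bit 2 = 0: r = r^2 mod 47 = 16^2 = 21
  bit 3 = 1: r = r^2 * 43 mod 47 = 21^2 * 43 = 18*43 = 22
  -> A = 22
B = 43^25 mod 47  (bits of 25 = 11001)
  bit 0 = 1: r = r^2 * 43 mod 47 = 1^2 * 43 = 1*43 = 43
  bit 1 = 1: r = r^2 * 43 mod 47 = 43^2 * 43 = 16*43 = 30
  bit 2 = 0: r = r^2 mod 47 = 30^2 = 7
  bit 3 = 0: r = r^2 mod 47 = 7^2 = 2
  bit 4 = 1: r = r^2 * 43 mod 47 = 2^2 * 43 = 4*43 = 31
  -> B = 31
s = B^a = 31^9 mod 47  (bits of 9 = 1001)
  bit 0 = 1: r = r^2 * 31 mod 47 = 1^2 * 31 = 1*31 = 31
  bit 1 = 0: r = r^2 mod 47 = 31^2 = 21
  bit 2 = 0: r = r^2 mod 47 = 21^2 = 18
  bit 3 = 1: r = r^2 * 31 mod 47 = 18^2 * 31 = 42*31 = 33
  -> s = B^a = 33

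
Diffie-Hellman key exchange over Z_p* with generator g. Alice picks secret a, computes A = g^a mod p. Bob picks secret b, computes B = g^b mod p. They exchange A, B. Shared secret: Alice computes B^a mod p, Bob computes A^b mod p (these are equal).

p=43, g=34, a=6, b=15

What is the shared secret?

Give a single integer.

Answer: 4

Derivation:
A = 34^6 mod 43  (bits of 6 = 110)
  bit 0 = 1: r = r^2 * 34 mod 43 = 1^2 * 34 = 1*34 = 34
  bit 1 = 1: r = r^2 * 34 mod 43 = 34^2 * 34 = 38*34 = 2
  bit 2 = 0: r = r^2 mod 43 = 2^2 = 4
  -> A = 4
B = 34^15 mod 43  (bits of 15 = 1111)
  bit 0 = 1: r = r^2 * 34 mod 43 = 1^2 * 34 = 1*34 = 34
  bit 1 = 1: r = r^2 * 34 mod 43 = 34^2 * 34 = 38*34 = 2
  bit 2 = 1: r = r^2 * 34 mod 43 = 2^2 * 34 = 4*34 = 7
  bit 3 = 1: r = r^2 * 34 mod 43 = 7^2 * 34 = 6*34 = 32
  -> B = 32
s = B^a = 32^6 mod 43  (bits of 6 = 110)
  bit 0 = 1: r = r^2 * 32 mod 43 = 1^2 * 32 = 1*32 = 32
  bit 1 = 1: r = r^2 * 32 mod 43 = 32^2 * 32 = 35*32 = 2
  bit 2 = 0: r = r^2 mod 43 = 2^2 = 4
  -> s = B^a = 4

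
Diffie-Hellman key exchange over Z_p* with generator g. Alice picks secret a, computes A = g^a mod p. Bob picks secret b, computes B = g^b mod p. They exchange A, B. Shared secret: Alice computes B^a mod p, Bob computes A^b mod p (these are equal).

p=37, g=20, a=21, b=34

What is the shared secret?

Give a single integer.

A = 20^21 mod 37  (bits of 21 = 10101)
  bit 0 = 1: r = r^2 * 20 mod 37 = 1^2 * 20 = 1*20 = 20
  bit 1 = 0: r = r^2 mod 37 = 20^2 = 30
  bit 2 = 1: r = r^2 * 20 mod 37 = 30^2 * 20 = 12*20 = 18
  bit 3 = 0: r = r^2 mod 37 = 18^2 = 28
  bit 4 = 1: r = r^2 * 20 mod 37 = 28^2 * 20 = 7*20 = 29
  -> A = 29
B = 20^34 mod 37  (bits of 34 = 100010)
  bit 0 = 1: r = r^2 * 20 mod 37 = 1^2 * 20 = 1*20 = 20
  bit 1 = 0: r = r^2 mod 37 = 20^2 = 30
  bit 2 = 0: r = r^2 mod 37 = 30^2 = 12
  bit 3 = 0: r = r^2 mod 37 = 12^2 = 33
  bit 4 = 1: r = r^2 * 20 mod 37 = 33^2 * 20 = 16*20 = 24
  bit 5 = 0: r = r^2 mod 37 = 24^2 = 21
  -> B = 21
s = B^a = 21^21 mod 37  (bits of 21 = 10101)
  bit 0 = 1: r = r^2 * 21 mod 37 = 1^2 * 21 = 1*21 = 21
  bit 1 = 0: r = r^2 mod 37 = 21^2 = 34
  bit 2 = 1: r = r^2 * 21 mod 37 = 34^2 * 21 = 9*21 = 4
  bit 3 = 0: r = r^2 mod 37 = 4^2 = 16
  bit 4 = 1: r = r^2 * 21 mod 37 = 16^2 * 21 = 34*21 = 11
  -> s = B^a = 11

Answer: 11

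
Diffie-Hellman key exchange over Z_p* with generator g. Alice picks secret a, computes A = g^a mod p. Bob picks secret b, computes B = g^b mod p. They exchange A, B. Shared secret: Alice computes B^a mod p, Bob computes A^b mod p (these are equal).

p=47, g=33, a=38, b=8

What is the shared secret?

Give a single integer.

Answer: 3

Derivation:
A = 33^38 mod 47  (bits of 38 = 100110)
  bit 0 = 1: r = r^2 * 33 mod 47 = 1^2 * 33 = 1*33 = 33
  bit 1 = 0: r = r^2 mod 47 = 33^2 = 8
  bit 2 = 0: r = r^2 mod 47 = 8^2 = 17
  bit 3 = 1: r = r^2 * 33 mod 47 = 17^2 * 33 = 7*33 = 43
  bit 4 = 1: r = r^2 * 33 mod 47 = 43^2 * 33 = 16*33 = 11
  bit 5 = 0: r = r^2 mod 47 = 11^2 = 27
  -> A = 27
B = 33^8 mod 47  (bits of 8 = 1000)
  bit 0 = 1: r = r^2 * 33 mod 47 = 1^2 * 33 = 1*33 = 33
  bit 1 = 0: r = r^2 mod 47 = 33^2 = 8
  bit 2 = 0: r = r^2 mod 47 = 8^2 = 17
  bit 3 = 0: r = r^2 mod 47 = 17^2 = 7
  -> B = 7
s = B^a = 7^38 mod 47  (bits of 38 = 100110)
  bit 0 = 1: r = r^2 * 7 mod 47 = 1^2 * 7 = 1*7 = 7
  bit 1 = 0: r = r^2 mod 47 = 7^2 = 2
  bit 2 = 0: r = r^2 mod 47 = 2^2 = 4
  bit 3 = 1: r = r^2 * 7 mod 47 = 4^2 * 7 = 16*7 = 18
  bit 4 = 1: r = r^2 * 7 mod 47 = 18^2 * 7 = 42*7 = 12
  bit 5 = 0: r = r^2 mod 47 = 12^2 = 3
  -> s = B^a = 3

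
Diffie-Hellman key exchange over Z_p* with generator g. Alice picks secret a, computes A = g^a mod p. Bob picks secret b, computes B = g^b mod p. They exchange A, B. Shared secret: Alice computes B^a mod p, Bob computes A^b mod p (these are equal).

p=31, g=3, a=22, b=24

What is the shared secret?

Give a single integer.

A = 3^22 mod 31  (bits of 22 = 10110)
  bit 0 = 1: r = r^2 * 3 mod 31 = 1^2 * 3 = 1*3 = 3
  bit 1 = 0: r = r^2 mod 31 = 3^2 = 9
  bit 2 = 1: r = r^2 * 3 mod 31 = 9^2 * 3 = 19*3 = 26
  bit 3 = 1: r = r^2 * 3 mod 31 = 26^2 * 3 = 25*3 = 13
  bit 4 = 0: r = r^2 mod 31 = 13^2 = 14
  -> A = 14
B = 3^24 mod 31  (bits of 24 = 11000)
  bit 0 = 1: r = r^2 * 3 mod 31 = 1^2 * 3 = 1*3 = 3
  bit 1 = 1: r = r^2 * 3 mod 31 = 3^2 * 3 = 9*3 = 27
  bit 2 = 0: r = r^2 mod 31 = 27^2 = 16
  bit 3 = 0: r = r^2 mod 31 = 16^2 = 8
  bit 4 = 0: r = r^2 mod 31 = 8^2 = 2
  -> B = 2
s = B^a = 2^22 mod 31  (bits of 22 = 10110)
  bit 0 = 1: r = r^2 * 2 mod 31 = 1^2 * 2 = 1*2 = 2
  bit 1 = 0: r = r^2 mod 31 = 2^2 = 4
  bit 2 = 1: r = r^2 * 2 mod 31 = 4^2 * 2 = 16*2 = 1
  bit 3 = 1: r = r^2 * 2 mod 31 = 1^2 * 2 = 1*2 = 2
  bit 4 = 0: r = r^2 mod 31 = 2^2 = 4
  -> s = B^a = 4

Answer: 4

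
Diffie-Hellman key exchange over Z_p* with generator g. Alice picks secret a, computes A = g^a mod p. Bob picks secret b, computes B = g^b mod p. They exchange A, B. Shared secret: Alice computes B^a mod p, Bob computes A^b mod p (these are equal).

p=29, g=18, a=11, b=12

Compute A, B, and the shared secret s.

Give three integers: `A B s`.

Answer: 19 23 20

Derivation:
A = 18^11 mod 29  (bits of 11 = 1011)
  bit 0 = 1: r = r^2 * 18 mod 29 = 1^2 * 18 = 1*18 = 18
  bit 1 = 0: r = r^2 mod 29 = 18^2 = 5
  bit 2 = 1: r = r^2 * 18 mod 29 = 5^2 * 18 = 25*18 = 15
  bit 3 = 1: r = r^2 * 18 mod 29 = 15^2 * 18 = 22*18 = 19
  -> A = 19
B = 18^12 mod 29  (bits of 12 = 1100)
  bit 0 = 1: r = r^2 * 18 mod 29 = 1^2 * 18 = 1*18 = 18
  bit 1 = 1: r = r^2 * 18 mod 29 = 18^2 * 18 = 5*18 = 3
  bit 2 = 0: r = r^2 mod 29 = 3^2 = 9
  bit 3 = 0: r = r^2 mod 29 = 9^2 = 23
  -> B = 23
s = B^a = 23^11 mod 29  (bits of 11 = 1011)
  bit 0 = 1: r = r^2 * 23 mod 29 = 1^2 * 23 = 1*23 = 23
  bit 1 = 0: r = r^2 mod 29 = 23^2 = 7
  bit 2 = 1: r = r^2 * 23 mod 29 = 7^2 * 23 = 20*23 = 25
  bit 3 = 1: r = r^2 * 23 mod 29 = 25^2 * 23 = 16*23 = 20
  -> s = B^a = 20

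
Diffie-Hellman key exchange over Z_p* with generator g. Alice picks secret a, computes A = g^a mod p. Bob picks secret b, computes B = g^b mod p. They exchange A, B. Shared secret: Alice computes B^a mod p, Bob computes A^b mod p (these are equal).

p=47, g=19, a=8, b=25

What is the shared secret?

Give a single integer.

Answer: 36

Derivation:
A = 19^8 mod 47  (bits of 8 = 1000)
  bit 0 = 1: r = r^2 * 19 mod 47 = 1^2 * 19 = 1*19 = 19
  bit 1 = 0: r = r^2 mod 47 = 19^2 = 32
  bit 2 = 0: r = r^2 mod 47 = 32^2 = 37
  bit 3 = 0: r = r^2 mod 47 = 37^2 = 6
  -> A = 6
B = 19^25 mod 47  (bits of 25 = 11001)
  bit 0 = 1: r = r^2 * 19 mod 47 = 1^2 * 19 = 1*19 = 19
  bit 1 = 1: r = r^2 * 19 mod 47 = 19^2 * 19 = 32*19 = 44
  bit 2 = 0: r = r^2 mod 47 = 44^2 = 9
  bit 3 = 0: r = r^2 mod 47 = 9^2 = 34
  bit 4 = 1: r = r^2 * 19 mod 47 = 34^2 * 19 = 28*19 = 15
  -> B = 15
s = B^a = 15^8 mod 47  (bits of 8 = 1000)
  bit 0 = 1: r = r^2 * 15 mod 47 = 1^2 * 15 = 1*15 = 15
  bit 1 = 0: r = r^2 mod 47 = 15^2 = 37
  bit 2 = 0: r = r^2 mod 47 = 37^2 = 6
  bit 3 = 0: r = r^2 mod 47 = 6^2 = 36
  -> s = B^a = 36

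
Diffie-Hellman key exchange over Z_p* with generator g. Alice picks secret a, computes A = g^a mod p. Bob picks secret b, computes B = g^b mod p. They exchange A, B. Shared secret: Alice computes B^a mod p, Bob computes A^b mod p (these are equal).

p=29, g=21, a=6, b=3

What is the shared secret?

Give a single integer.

A = 21^6 mod 29  (bits of 6 = 110)
  bit 0 = 1: r = r^2 * 21 mod 29 = 1^2 * 21 = 1*21 = 21
  bit 1 = 1: r = r^2 * 21 mod 29 = 21^2 * 21 = 6*21 = 10
  bit 2 = 0: r = r^2 mod 29 = 10^2 = 13
  -> A = 13
B = 21^3 mod 29  (bits of 3 = 11)
  bit 0 = 1: r = r^2 * 21 mod 29 = 1^2 * 21 = 1*21 = 21
  bit 1 = 1: r = r^2 * 21 mod 29 = 21^2 * 21 = 6*21 = 10
  -> B = 10
s = B^a = 10^6 mod 29  (bits of 6 = 110)
  bit 0 = 1: r = r^2 * 10 mod 29 = 1^2 * 10 = 1*10 = 10
  bit 1 = 1: r = r^2 * 10 mod 29 = 10^2 * 10 = 13*10 = 14
  bit 2 = 0: r = r^2 mod 29 = 14^2 = 22
  -> s = B^a = 22

Answer: 22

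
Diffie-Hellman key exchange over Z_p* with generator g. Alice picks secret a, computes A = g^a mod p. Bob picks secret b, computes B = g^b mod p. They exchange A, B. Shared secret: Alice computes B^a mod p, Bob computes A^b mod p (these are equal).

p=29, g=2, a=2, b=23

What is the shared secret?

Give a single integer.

Answer: 13

Derivation:
A = 2^2 mod 29  (bits of 2 = 10)
  bit 0 = 1: r = r^2 * 2 mod 29 = 1^2 * 2 = 1*2 = 2
  bit 1 = 0: r = r^2 mod 29 = 2^2 = 4
  -> A = 4
B = 2^23 mod 29  (bits of 23 = 10111)
  bit 0 = 1: r = r^2 * 2 mod 29 = 1^2 * 2 = 1*2 = 2
  bit 1 = 0: r = r^2 mod 29 = 2^2 = 4
  bit 2 = 1: r = r^2 * 2 mod 29 = 4^2 * 2 = 16*2 = 3
  bit 3 = 1: r = r^2 * 2 mod 29 = 3^2 * 2 = 9*2 = 18
  bit 4 = 1: r = r^2 * 2 mod 29 = 18^2 * 2 = 5*2 = 10
  -> B = 10
s = B^a = 10^2 mod 29  (bits of 2 = 10)
  bit 0 = 1: r = r^2 * 10 mod 29 = 1^2 * 10 = 1*10 = 10
  bit 1 = 0: r = r^2 mod 29 = 10^2 = 13
  -> s = B^a = 13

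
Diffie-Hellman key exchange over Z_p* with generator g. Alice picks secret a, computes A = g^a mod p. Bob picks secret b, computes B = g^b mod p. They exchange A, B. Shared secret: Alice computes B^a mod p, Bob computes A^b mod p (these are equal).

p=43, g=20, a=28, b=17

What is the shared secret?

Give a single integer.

Answer: 36

Derivation:
A = 20^28 mod 43  (bits of 28 = 11100)
  bit 0 = 1: r = r^2 * 20 mod 43 = 1^2 * 20 = 1*20 = 20
  bit 1 = 1: r = r^2 * 20 mod 43 = 20^2 * 20 = 13*20 = 2
  bit 2 = 1: r = r^2 * 20 mod 43 = 2^2 * 20 = 4*20 = 37
  bit 3 = 0: r = r^2 mod 43 = 37^2 = 36
  bit 4 = 0: r = r^2 mod 43 = 36^2 = 6
  -> A = 6
B = 20^17 mod 43  (bits of 17 = 10001)
  bit 0 = 1: r = r^2 * 20 mod 43 = 1^2 * 20 = 1*20 = 20
  bit 1 = 0: r = r^2 mod 43 = 20^2 = 13
  bit 2 = 0: r = r^2 mod 43 = 13^2 = 40
  bit 3 = 0: r = r^2 mod 43 = 40^2 = 9
  bit 4 = 1: r = r^2 * 20 mod 43 = 9^2 * 20 = 38*20 = 29
  -> B = 29
s = B^a = 29^28 mod 43  (bits of 28 = 11100)
  bit 0 = 1: r = r^2 * 29 mod 43 = 1^2 * 29 = 1*29 = 29
  bit 1 = 1: r = r^2 * 29 mod 43 = 29^2 * 29 = 24*29 = 8
  bit 2 = 1: r = r^2 * 29 mod 43 = 8^2 * 29 = 21*29 = 7
  bit 3 = 0: r = r^2 mod 43 = 7^2 = 6
  bit 4 = 0: r = r^2 mod 43 = 6^2 = 36
  -> s = B^a = 36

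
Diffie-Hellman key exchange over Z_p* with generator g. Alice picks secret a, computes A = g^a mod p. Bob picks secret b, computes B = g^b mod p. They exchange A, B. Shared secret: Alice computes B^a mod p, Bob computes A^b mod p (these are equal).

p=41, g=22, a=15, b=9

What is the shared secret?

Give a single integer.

Answer: 38

Derivation:
A = 22^15 mod 41  (bits of 15 = 1111)
  bit 0 = 1: r = r^2 * 22 mod 41 = 1^2 * 22 = 1*22 = 22
  bit 1 = 1: r = r^2 * 22 mod 41 = 22^2 * 22 = 33*22 = 29
  bit 2 = 1: r = r^2 * 22 mod 41 = 29^2 * 22 = 21*22 = 11
  bit 3 = 1: r = r^2 * 22 mod 41 = 11^2 * 22 = 39*22 = 38
  -> A = 38
B = 22^9 mod 41  (bits of 9 = 1001)
  bit 0 = 1: r = r^2 * 22 mod 41 = 1^2 * 22 = 1*22 = 22
  bit 1 = 0: r = r^2 mod 41 = 22^2 = 33
  bit 2 = 0: r = r^2 mod 41 = 33^2 = 23
  bit 3 = 1: r = r^2 * 22 mod 41 = 23^2 * 22 = 37*22 = 35
  -> B = 35
s = B^a = 35^15 mod 41  (bits of 15 = 1111)
  bit 0 = 1: r = r^2 * 35 mod 41 = 1^2 * 35 = 1*35 = 35
  bit 1 = 1: r = r^2 * 35 mod 41 = 35^2 * 35 = 36*35 = 30
  bit 2 = 1: r = r^2 * 35 mod 41 = 30^2 * 35 = 39*35 = 12
  bit 3 = 1: r = r^2 * 35 mod 41 = 12^2 * 35 = 21*35 = 38
  -> s = B^a = 38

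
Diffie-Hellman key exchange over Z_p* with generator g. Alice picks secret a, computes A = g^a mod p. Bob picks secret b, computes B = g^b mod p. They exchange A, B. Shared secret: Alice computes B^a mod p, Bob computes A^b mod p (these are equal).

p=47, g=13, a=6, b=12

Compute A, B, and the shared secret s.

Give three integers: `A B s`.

A = 13^6 mod 47  (bits of 6 = 110)
  bit 0 = 1: r = r^2 * 13 mod 47 = 1^2 * 13 = 1*13 = 13
  bit 1 = 1: r = r^2 * 13 mod 47 = 13^2 * 13 = 28*13 = 35
  bit 2 = 0: r = r^2 mod 47 = 35^2 = 3
  -> A = 3
B = 13^12 mod 47  (bits of 12 = 1100)
  bit 0 = 1: r = r^2 * 13 mod 47 = 1^2 * 13 = 1*13 = 13
  bit 1 = 1: r = r^2 * 13 mod 47 = 13^2 * 13 = 28*13 = 35
  bit 2 = 0: r = r^2 mod 47 = 35^2 = 3
  bit 3 = 0: r = r^2 mod 47 = 3^2 = 9
  -> B = 9
s = B^a = 9^6 mod 47  (bits of 6 = 110)
  bit 0 = 1: r = r^2 * 9 mod 47 = 1^2 * 9 = 1*9 = 9
  bit 1 = 1: r = r^2 * 9 mod 47 = 9^2 * 9 = 34*9 = 24
  bit 2 = 0: r = r^2 mod 47 = 24^2 = 12
  -> s = B^a = 12

Answer: 3 9 12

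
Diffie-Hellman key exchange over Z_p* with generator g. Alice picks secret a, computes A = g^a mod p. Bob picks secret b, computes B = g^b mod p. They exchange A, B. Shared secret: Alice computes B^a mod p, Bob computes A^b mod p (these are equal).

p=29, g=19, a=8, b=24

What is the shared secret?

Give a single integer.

Answer: 23

Derivation:
A = 19^8 mod 29  (bits of 8 = 1000)
  bit 0 = 1: r = r^2 * 19 mod 29 = 1^2 * 19 = 1*19 = 19
  bit 1 = 0: r = r^2 mod 29 = 19^2 = 13
  bit 2 = 0: r = r^2 mod 29 = 13^2 = 24
  bit 3 = 0: r = r^2 mod 29 = 24^2 = 25
  -> A = 25
B = 19^24 mod 29  (bits of 24 = 11000)
  bit 0 = 1: r = r^2 * 19 mod 29 = 1^2 * 19 = 1*19 = 19
  bit 1 = 1: r = r^2 * 19 mod 29 = 19^2 * 19 = 13*19 = 15
  bit 2 = 0: r = r^2 mod 29 = 15^2 = 22
  bit 3 = 0: r = r^2 mod 29 = 22^2 = 20
  bit 4 = 0: r = r^2 mod 29 = 20^2 = 23
  -> B = 23
s = B^a = 23^8 mod 29  (bits of 8 = 1000)
  bit 0 = 1: r = r^2 * 23 mod 29 = 1^2 * 23 = 1*23 = 23
  bit 1 = 0: r = r^2 mod 29 = 23^2 = 7
  bit 2 = 0: r = r^2 mod 29 = 7^2 = 20
  bit 3 = 0: r = r^2 mod 29 = 20^2 = 23
  -> s = B^a = 23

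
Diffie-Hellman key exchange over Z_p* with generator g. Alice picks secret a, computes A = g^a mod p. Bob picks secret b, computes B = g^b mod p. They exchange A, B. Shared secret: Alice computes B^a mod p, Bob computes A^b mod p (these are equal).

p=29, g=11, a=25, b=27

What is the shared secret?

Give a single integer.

Answer: 26

Derivation:
A = 11^25 mod 29  (bits of 25 = 11001)
  bit 0 = 1: r = r^2 * 11 mod 29 = 1^2 * 11 = 1*11 = 11
  bit 1 = 1: r = r^2 * 11 mod 29 = 11^2 * 11 = 5*11 = 26
  bit 2 = 0: r = r^2 mod 29 = 26^2 = 9
  bit 3 = 0: r = r^2 mod 29 = 9^2 = 23
  bit 4 = 1: r = r^2 * 11 mod 29 = 23^2 * 11 = 7*11 = 19
  -> A = 19
B = 11^27 mod 29  (bits of 27 = 11011)
  bit 0 = 1: r = r^2 * 11 mod 29 = 1^2 * 11 = 1*11 = 11
  bit 1 = 1: r = r^2 * 11 mod 29 = 11^2 * 11 = 5*11 = 26
  bit 2 = 0: r = r^2 mod 29 = 26^2 = 9
  bit 3 = 1: r = r^2 * 11 mod 29 = 9^2 * 11 = 23*11 = 21
  bit 4 = 1: r = r^2 * 11 mod 29 = 21^2 * 11 = 6*11 = 8
  -> B = 8
s = B^a = 8^25 mod 29  (bits of 25 = 11001)
  bit 0 = 1: r = r^2 * 8 mod 29 = 1^2 * 8 = 1*8 = 8
  bit 1 = 1: r = r^2 * 8 mod 29 = 8^2 * 8 = 6*8 = 19
  bit 2 = 0: r = r^2 mod 29 = 19^2 = 13
  bit 3 = 0: r = r^2 mod 29 = 13^2 = 24
  bit 4 = 1: r = r^2 * 8 mod 29 = 24^2 * 8 = 25*8 = 26
  -> s = B^a = 26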